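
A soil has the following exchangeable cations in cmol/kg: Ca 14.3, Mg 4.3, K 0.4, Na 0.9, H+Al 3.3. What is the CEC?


Step 1: CEC = Ca + Mg + K + Na + (H+Al)
Step 2: CEC = 14.3 + 4.3 + 0.4 + 0.9 + 3.3
Step 3: CEC = 23.2 cmol/kg

23.2


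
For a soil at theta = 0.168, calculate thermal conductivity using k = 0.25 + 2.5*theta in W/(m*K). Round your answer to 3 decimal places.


Step 1: k = 0.25 + 2.5 * theta
Step 2: k = 0.25 + 2.5 * 0.168
Step 3: k = 0.25 + 0.42
Step 4: k = 0.67 W/(m*K)

0.67


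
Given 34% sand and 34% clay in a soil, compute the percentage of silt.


Step 1: sand + silt + clay = 100%
Step 2: silt = 100 - sand - clay
Step 3: silt = 100 - 34 - 34
Step 4: silt = 32%

32


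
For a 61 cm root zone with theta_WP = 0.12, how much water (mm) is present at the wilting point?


Step 1: Water (mm) = theta_WP * depth * 10
Step 2: Water = 0.12 * 61 * 10
Step 3: Water = 73.2 mm

73.2


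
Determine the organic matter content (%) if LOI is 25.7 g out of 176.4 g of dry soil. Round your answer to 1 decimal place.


Step 1: OM% = 100 * LOI / sample mass
Step 2: OM = 100 * 25.7 / 176.4
Step 3: OM = 14.6%

14.6


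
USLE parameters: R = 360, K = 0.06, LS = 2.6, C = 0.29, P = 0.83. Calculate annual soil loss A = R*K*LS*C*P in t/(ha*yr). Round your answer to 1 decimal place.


Step 1: A = R * K * LS * C * P
Step 2: R * K = 360 * 0.06 = 21.6
Step 3: (R*K) * LS = 21.6 * 2.6 = 56.16
Step 4: * C * P = 56.16 * 0.29 * 0.83 = 13.5
Step 5: A = 13.5 t/(ha*yr)

13.5


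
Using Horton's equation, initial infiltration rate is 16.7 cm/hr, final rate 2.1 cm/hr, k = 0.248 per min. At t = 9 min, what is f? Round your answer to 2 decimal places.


Step 1: f = fc + (f0 - fc) * exp(-k * t)
Step 2: exp(-0.248 * 9) = 0.107314
Step 3: f = 2.1 + (16.7 - 2.1) * 0.107314
Step 4: f = 2.1 + 14.6 * 0.107314
Step 5: f = 3.67 cm/hr

3.67


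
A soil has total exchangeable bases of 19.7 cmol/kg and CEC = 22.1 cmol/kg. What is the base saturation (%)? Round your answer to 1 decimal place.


Step 1: BS = 100 * (sum of bases) / CEC
Step 2: BS = 100 * 19.7 / 22.1
Step 3: BS = 89.1%

89.1


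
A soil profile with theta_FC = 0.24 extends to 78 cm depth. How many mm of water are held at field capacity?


Step 1: Water (mm) = theta_FC * depth (cm) * 10
Step 2: Water = 0.24 * 78 * 10
Step 3: Water = 187.2 mm

187.2


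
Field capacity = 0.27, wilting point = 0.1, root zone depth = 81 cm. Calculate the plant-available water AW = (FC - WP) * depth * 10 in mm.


Step 1: Available water = (FC - WP) * depth * 10
Step 2: AW = (0.27 - 0.1) * 81 * 10
Step 3: AW = 0.17 * 81 * 10
Step 4: AW = 137.7 mm

137.7


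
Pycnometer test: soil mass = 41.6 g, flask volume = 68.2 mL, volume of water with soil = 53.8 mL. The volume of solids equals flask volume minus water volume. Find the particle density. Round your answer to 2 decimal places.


Step 1: Volume of solids = flask volume - water volume with soil
Step 2: V_solids = 68.2 - 53.8 = 14.4 mL
Step 3: Particle density = mass / V_solids = 41.6 / 14.4 = 2.89 g/cm^3

2.89


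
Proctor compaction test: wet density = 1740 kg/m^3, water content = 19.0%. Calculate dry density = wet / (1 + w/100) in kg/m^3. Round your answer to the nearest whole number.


Step 1: Dry density = wet density / (1 + w/100)
Step 2: Dry density = 1740 / (1 + 19.0/100)
Step 3: Dry density = 1740 / 1.19
Step 4: Dry density = 1462 kg/m^3

1462


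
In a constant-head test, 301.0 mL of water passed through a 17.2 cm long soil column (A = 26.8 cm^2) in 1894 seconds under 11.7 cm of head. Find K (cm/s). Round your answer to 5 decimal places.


Step 1: K = Q * L / (A * t * h)
Step 2: Numerator = 301.0 * 17.2 = 5177.2
Step 3: Denominator = 26.8 * 1894 * 11.7 = 593882.64
Step 4: K = 5177.2 / 593882.64 = 0.00872 cm/s

0.00872


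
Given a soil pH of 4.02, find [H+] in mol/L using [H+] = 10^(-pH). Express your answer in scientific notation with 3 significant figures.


Step 1: [H+] = 10^(-pH)
Step 2: [H+] = 10^(-4.02)
Step 3: [H+] = 9.55e-05 mol/L

9.55e-05


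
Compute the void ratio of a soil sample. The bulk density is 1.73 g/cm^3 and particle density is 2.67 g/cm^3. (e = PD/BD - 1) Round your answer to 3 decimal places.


Step 1: e = PD / BD - 1
Step 2: e = 2.67 / 1.73 - 1
Step 3: e = 1.54335 - 1
Step 4: e = 0.543

0.543


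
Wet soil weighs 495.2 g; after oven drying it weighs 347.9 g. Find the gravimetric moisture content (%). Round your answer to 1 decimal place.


Step 1: Water mass = wet - dry = 495.2 - 347.9 = 147.3 g
Step 2: w = 100 * water mass / dry mass
Step 3: w = 100 * 147.3 / 347.9 = 42.3%

42.3


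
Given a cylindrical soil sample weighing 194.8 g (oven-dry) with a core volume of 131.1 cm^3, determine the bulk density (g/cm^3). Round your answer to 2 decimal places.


Step 1: Identify the formula: BD = dry mass / volume
Step 2: Substitute values: BD = 194.8 / 131.1
Step 3: BD = 1.49 g/cm^3

1.49


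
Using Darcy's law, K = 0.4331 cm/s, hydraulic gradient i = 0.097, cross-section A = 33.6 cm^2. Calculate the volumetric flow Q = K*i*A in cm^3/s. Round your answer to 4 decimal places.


Step 1: Apply Darcy's law: Q = K * i * A
Step 2: Q = 0.4331 * 0.097 * 33.6
Step 3: Q = 1.4116 cm^3/s

1.4116


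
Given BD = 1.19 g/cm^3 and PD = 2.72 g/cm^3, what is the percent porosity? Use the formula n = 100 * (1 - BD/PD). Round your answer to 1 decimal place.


Step 1: Formula: n = 100 * (1 - BD / PD)
Step 2: n = 100 * (1 - 1.19 / 2.72)
Step 3: n = 100 * (1 - 0.4375)
Step 4: n = 56.3%

56.3


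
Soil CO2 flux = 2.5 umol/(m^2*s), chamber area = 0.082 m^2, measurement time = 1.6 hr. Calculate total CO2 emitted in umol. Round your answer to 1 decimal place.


Step 1: Convert time to seconds: 1.6 hr * 3600 = 5760.0 s
Step 2: Total = flux * area * time_s
Step 3: Total = 2.5 * 0.082 * 5760.0
Step 4: Total = 1180.8 umol

1180.8


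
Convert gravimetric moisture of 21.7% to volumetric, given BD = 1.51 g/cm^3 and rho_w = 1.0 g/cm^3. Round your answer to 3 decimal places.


Step 1: theta = (w / 100) * BD / rho_w
Step 2: theta = (21.7 / 100) * 1.51 / 1.0
Step 3: theta = 0.217 * 1.51
Step 4: theta = 0.328

0.328


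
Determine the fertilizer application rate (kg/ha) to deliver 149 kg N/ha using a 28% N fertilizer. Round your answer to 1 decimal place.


Step 1: Fertilizer rate = target N / (N content / 100)
Step 2: Rate = 149 / (28 / 100)
Step 3: Rate = 149 / 0.28
Step 4: Rate = 532.1 kg/ha

532.1


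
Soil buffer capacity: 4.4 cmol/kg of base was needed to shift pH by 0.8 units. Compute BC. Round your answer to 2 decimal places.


Step 1: BC = change in base / change in pH
Step 2: BC = 4.4 / 0.8
Step 3: BC = 5.5 cmol/(kg*pH unit)

5.5


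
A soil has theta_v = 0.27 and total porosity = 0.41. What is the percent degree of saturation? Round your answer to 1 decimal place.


Step 1: S = 100 * theta_v / n
Step 2: S = 100 * 0.27 / 0.41
Step 3: S = 65.9%

65.9


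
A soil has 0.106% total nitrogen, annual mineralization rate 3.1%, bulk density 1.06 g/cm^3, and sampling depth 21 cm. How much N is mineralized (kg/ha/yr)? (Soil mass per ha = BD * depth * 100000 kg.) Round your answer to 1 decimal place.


Step 1: Soil mass per ha = BD * depth * 100000 = 1.06 * 21 * 100000 = 2226000 kg
Step 2: Total N pool = soil mass * N%/100 = 2226000 * 0.106/100 = 2359.56 kg/ha
Step 3: N mineralized = N pool * rate%/100 = 2359.56 * 3.1/100 = 73.1 kg/ha/yr

73.1


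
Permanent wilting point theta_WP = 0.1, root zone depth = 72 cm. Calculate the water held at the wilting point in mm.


Step 1: Water (mm) = theta_WP * depth * 10
Step 2: Water = 0.1 * 72 * 10
Step 3: Water = 72.0 mm

72.0


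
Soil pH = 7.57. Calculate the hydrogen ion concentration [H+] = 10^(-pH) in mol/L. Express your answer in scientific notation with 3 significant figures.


Step 1: [H+] = 10^(-pH)
Step 2: [H+] = 10^(-7.57)
Step 3: [H+] = 2.69e-08 mol/L

2.69e-08


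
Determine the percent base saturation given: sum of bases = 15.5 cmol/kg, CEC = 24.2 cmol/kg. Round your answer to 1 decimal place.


Step 1: BS = 100 * (sum of bases) / CEC
Step 2: BS = 100 * 15.5 / 24.2
Step 3: BS = 64.0%

64.0


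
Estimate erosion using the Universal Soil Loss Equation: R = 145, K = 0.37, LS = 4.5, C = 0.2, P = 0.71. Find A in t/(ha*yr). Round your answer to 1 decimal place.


Step 1: A = R * K * LS * C * P
Step 2: R * K = 145 * 0.37 = 53.65
Step 3: (R*K) * LS = 53.65 * 4.5 = 241.425
Step 4: * C * P = 241.425 * 0.2 * 0.71 = 34.3
Step 5: A = 34.3 t/(ha*yr)

34.3


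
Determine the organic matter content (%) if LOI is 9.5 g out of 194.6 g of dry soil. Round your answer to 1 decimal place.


Step 1: OM% = 100 * LOI / sample mass
Step 2: OM = 100 * 9.5 / 194.6
Step 3: OM = 4.9%

4.9


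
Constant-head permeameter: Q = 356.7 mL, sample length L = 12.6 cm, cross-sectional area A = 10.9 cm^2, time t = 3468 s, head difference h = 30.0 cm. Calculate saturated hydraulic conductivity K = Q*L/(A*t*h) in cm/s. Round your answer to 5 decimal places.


Step 1: K = Q * L / (A * t * h)
Step 2: Numerator = 356.7 * 12.6 = 4494.42
Step 3: Denominator = 10.9 * 3468 * 30.0 = 1134036.0
Step 4: K = 4494.42 / 1134036.0 = 0.00396 cm/s

0.00396


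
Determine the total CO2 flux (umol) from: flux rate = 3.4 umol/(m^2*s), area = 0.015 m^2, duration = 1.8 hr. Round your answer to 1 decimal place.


Step 1: Convert time to seconds: 1.8 hr * 3600 = 6480.0 s
Step 2: Total = flux * area * time_s
Step 3: Total = 3.4 * 0.015 * 6480.0
Step 4: Total = 330.5 umol

330.5


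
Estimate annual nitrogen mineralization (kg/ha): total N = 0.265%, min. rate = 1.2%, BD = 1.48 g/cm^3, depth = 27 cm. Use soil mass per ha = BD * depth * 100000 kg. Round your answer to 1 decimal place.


Step 1: Soil mass per ha = BD * depth * 100000 = 1.48 * 27 * 100000 = 3996000 kg
Step 2: Total N pool = soil mass * N%/100 = 3996000 * 0.265/100 = 10589.4 kg/ha
Step 3: N mineralized = N pool * rate%/100 = 10589.4 * 1.2/100 = 127.1 kg/ha/yr

127.1


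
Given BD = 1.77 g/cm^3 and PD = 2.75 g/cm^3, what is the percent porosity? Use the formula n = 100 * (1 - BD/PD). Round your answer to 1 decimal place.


Step 1: Formula: n = 100 * (1 - BD / PD)
Step 2: n = 100 * (1 - 1.77 / 2.75)
Step 3: n = 100 * (1 - 0.64364)
Step 4: n = 35.6%

35.6


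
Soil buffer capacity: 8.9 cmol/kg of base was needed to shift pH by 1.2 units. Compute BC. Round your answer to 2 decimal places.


Step 1: BC = change in base / change in pH
Step 2: BC = 8.9 / 1.2
Step 3: BC = 7.42 cmol/(kg*pH unit)

7.42


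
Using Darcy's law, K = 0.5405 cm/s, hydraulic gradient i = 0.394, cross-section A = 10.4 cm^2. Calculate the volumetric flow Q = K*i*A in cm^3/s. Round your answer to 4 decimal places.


Step 1: Apply Darcy's law: Q = K * i * A
Step 2: Q = 0.5405 * 0.394 * 10.4
Step 3: Q = 2.2148 cm^3/s

2.2148


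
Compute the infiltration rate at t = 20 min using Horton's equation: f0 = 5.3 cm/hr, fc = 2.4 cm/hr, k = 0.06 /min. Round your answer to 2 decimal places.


Step 1: f = fc + (f0 - fc) * exp(-k * t)
Step 2: exp(-0.06 * 20) = 0.301194
Step 3: f = 2.4 + (5.3 - 2.4) * 0.301194
Step 4: f = 2.4 + 2.9 * 0.301194
Step 5: f = 3.27 cm/hr

3.27


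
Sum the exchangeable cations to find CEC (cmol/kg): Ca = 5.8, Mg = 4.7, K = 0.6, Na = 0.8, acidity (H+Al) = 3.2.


Step 1: CEC = Ca + Mg + K + Na + (H+Al)
Step 2: CEC = 5.8 + 4.7 + 0.6 + 0.8 + 3.2
Step 3: CEC = 15.1 cmol/kg

15.1


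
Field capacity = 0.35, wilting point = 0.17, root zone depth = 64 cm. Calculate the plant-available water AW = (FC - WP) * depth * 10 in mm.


Step 1: Available water = (FC - WP) * depth * 10
Step 2: AW = (0.35 - 0.17) * 64 * 10
Step 3: AW = 0.18 * 64 * 10
Step 4: AW = 115.2 mm

115.2


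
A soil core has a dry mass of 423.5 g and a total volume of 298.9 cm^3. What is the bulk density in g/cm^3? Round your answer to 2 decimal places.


Step 1: Identify the formula: BD = dry mass / volume
Step 2: Substitute values: BD = 423.5 / 298.9
Step 3: BD = 1.42 g/cm^3

1.42


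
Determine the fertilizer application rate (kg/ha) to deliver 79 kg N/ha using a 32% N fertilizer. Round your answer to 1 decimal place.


Step 1: Fertilizer rate = target N / (N content / 100)
Step 2: Rate = 79 / (32 / 100)
Step 3: Rate = 79 / 0.32
Step 4: Rate = 246.9 kg/ha

246.9


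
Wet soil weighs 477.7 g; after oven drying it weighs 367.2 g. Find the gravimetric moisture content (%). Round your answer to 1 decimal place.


Step 1: Water mass = wet - dry = 477.7 - 367.2 = 110.5 g
Step 2: w = 100 * water mass / dry mass
Step 3: w = 100 * 110.5 / 367.2 = 30.1%

30.1


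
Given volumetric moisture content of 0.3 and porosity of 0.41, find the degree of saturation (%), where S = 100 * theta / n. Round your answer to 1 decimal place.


Step 1: S = 100 * theta_v / n
Step 2: S = 100 * 0.3 / 0.41
Step 3: S = 73.2%

73.2


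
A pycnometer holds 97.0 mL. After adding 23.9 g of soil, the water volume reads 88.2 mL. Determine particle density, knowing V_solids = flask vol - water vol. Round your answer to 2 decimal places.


Step 1: Volume of solids = flask volume - water volume with soil
Step 2: V_solids = 97.0 - 88.2 = 8.8 mL
Step 3: Particle density = mass / V_solids = 23.9 / 8.8 = 2.72 g/cm^3

2.72


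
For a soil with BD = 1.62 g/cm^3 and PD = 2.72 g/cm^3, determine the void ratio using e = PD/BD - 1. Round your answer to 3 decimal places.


Step 1: e = PD / BD - 1
Step 2: e = 2.72 / 1.62 - 1
Step 3: e = 1.67901 - 1
Step 4: e = 0.679

0.679


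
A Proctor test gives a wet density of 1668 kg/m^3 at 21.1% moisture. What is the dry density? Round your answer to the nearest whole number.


Step 1: Dry density = wet density / (1 + w/100)
Step 2: Dry density = 1668 / (1 + 21.1/100)
Step 3: Dry density = 1668 / 1.211
Step 4: Dry density = 1377 kg/m^3

1377


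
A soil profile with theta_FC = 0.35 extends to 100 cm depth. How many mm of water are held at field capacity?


Step 1: Water (mm) = theta_FC * depth (cm) * 10
Step 2: Water = 0.35 * 100 * 10
Step 3: Water = 350.0 mm

350.0


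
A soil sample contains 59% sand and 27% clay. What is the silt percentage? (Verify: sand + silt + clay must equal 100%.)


Step 1: sand + silt + clay = 100%
Step 2: silt = 100 - sand - clay
Step 3: silt = 100 - 59 - 27
Step 4: silt = 14%

14


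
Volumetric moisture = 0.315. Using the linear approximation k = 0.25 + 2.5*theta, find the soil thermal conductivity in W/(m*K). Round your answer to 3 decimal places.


Step 1: k = 0.25 + 2.5 * theta
Step 2: k = 0.25 + 2.5 * 0.315
Step 3: k = 0.25 + 0.788
Step 4: k = 1.038 W/(m*K)

1.038


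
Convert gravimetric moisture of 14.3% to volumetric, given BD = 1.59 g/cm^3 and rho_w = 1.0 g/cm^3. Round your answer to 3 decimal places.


Step 1: theta = (w / 100) * BD / rho_w
Step 2: theta = (14.3 / 100) * 1.59 / 1.0
Step 3: theta = 0.143 * 1.59
Step 4: theta = 0.227

0.227


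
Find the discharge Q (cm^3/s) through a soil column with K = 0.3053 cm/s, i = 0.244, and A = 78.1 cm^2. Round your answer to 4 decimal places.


Step 1: Apply Darcy's law: Q = K * i * A
Step 2: Q = 0.3053 * 0.244 * 78.1
Step 3: Q = 5.8179 cm^3/s

5.8179


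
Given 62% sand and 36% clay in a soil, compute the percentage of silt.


Step 1: sand + silt + clay = 100%
Step 2: silt = 100 - sand - clay
Step 3: silt = 100 - 62 - 36
Step 4: silt = 2%

2


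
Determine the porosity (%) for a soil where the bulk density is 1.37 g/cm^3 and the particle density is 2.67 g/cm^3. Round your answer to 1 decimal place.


Step 1: Formula: n = 100 * (1 - BD / PD)
Step 2: n = 100 * (1 - 1.37 / 2.67)
Step 3: n = 100 * (1 - 0.51311)
Step 4: n = 48.7%

48.7


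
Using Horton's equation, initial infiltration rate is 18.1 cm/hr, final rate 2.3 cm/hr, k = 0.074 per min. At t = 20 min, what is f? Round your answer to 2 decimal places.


Step 1: f = fc + (f0 - fc) * exp(-k * t)
Step 2: exp(-0.074 * 20) = 0.227638
Step 3: f = 2.3 + (18.1 - 2.3) * 0.227638
Step 4: f = 2.3 + 15.8 * 0.227638
Step 5: f = 5.9 cm/hr

5.9


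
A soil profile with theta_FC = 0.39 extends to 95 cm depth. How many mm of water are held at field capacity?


Step 1: Water (mm) = theta_FC * depth (cm) * 10
Step 2: Water = 0.39 * 95 * 10
Step 3: Water = 370.5 mm

370.5


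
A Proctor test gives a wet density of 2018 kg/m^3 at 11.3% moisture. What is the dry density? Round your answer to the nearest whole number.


Step 1: Dry density = wet density / (1 + w/100)
Step 2: Dry density = 2018 / (1 + 11.3/100)
Step 3: Dry density = 2018 / 1.113
Step 4: Dry density = 1813 kg/m^3

1813


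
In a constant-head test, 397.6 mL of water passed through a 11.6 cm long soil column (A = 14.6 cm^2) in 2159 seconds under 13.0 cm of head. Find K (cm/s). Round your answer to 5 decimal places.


Step 1: K = Q * L / (A * t * h)
Step 2: Numerator = 397.6 * 11.6 = 4612.16
Step 3: Denominator = 14.6 * 2159 * 13.0 = 409778.2
Step 4: K = 4612.16 / 409778.2 = 0.01126 cm/s

0.01126


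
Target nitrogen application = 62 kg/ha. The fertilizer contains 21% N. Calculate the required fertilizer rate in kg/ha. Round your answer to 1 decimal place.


Step 1: Fertilizer rate = target N / (N content / 100)
Step 2: Rate = 62 / (21 / 100)
Step 3: Rate = 62 / 0.21
Step 4: Rate = 295.2 kg/ha

295.2


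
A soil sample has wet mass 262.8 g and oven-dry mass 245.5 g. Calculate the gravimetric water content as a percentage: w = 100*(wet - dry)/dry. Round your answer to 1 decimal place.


Step 1: Water mass = wet - dry = 262.8 - 245.5 = 17.3 g
Step 2: w = 100 * water mass / dry mass
Step 3: w = 100 * 17.3 / 245.5 = 7.0%

7.0


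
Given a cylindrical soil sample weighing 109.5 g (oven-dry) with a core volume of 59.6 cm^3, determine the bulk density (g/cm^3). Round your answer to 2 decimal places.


Step 1: Identify the formula: BD = dry mass / volume
Step 2: Substitute values: BD = 109.5 / 59.6
Step 3: BD = 1.84 g/cm^3

1.84


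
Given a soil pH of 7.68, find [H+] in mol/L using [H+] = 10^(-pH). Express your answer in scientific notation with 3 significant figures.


Step 1: [H+] = 10^(-pH)
Step 2: [H+] = 10^(-7.68)
Step 3: [H+] = 2.09e-08 mol/L

2.09e-08


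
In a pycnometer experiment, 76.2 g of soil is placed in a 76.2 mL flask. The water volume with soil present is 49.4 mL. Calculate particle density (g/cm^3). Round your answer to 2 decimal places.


Step 1: Volume of solids = flask volume - water volume with soil
Step 2: V_solids = 76.2 - 49.4 = 26.8 mL
Step 3: Particle density = mass / V_solids = 76.2 / 26.8 = 2.84 g/cm^3

2.84


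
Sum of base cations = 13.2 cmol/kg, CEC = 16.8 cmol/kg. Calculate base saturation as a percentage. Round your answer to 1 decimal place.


Step 1: BS = 100 * (sum of bases) / CEC
Step 2: BS = 100 * 13.2 / 16.8
Step 3: BS = 78.6%

78.6


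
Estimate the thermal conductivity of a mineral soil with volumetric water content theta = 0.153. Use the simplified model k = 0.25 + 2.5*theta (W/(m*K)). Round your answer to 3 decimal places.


Step 1: k = 0.25 + 2.5 * theta
Step 2: k = 0.25 + 2.5 * 0.153
Step 3: k = 0.25 + 0.383
Step 4: k = 0.633 W/(m*K)

0.633


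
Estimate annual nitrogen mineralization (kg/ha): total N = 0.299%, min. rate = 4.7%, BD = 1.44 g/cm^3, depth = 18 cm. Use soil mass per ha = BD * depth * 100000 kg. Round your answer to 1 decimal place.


Step 1: Soil mass per ha = BD * depth * 100000 = 1.44 * 18 * 100000 = 2592000 kg
Step 2: Total N pool = soil mass * N%/100 = 2592000 * 0.299/100 = 7750.08 kg/ha
Step 3: N mineralized = N pool * rate%/100 = 7750.08 * 4.7/100 = 364.3 kg/ha/yr

364.3


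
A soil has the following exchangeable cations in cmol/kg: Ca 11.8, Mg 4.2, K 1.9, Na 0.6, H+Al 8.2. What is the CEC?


Step 1: CEC = Ca + Mg + K + Na + (H+Al)
Step 2: CEC = 11.8 + 4.2 + 1.9 + 0.6 + 8.2
Step 3: CEC = 26.7 cmol/kg

26.7


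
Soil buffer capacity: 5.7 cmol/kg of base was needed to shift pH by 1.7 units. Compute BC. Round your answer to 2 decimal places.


Step 1: BC = change in base / change in pH
Step 2: BC = 5.7 / 1.7
Step 3: BC = 3.35 cmol/(kg*pH unit)

3.35


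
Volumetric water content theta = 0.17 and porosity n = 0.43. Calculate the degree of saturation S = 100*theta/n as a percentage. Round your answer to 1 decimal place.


Step 1: S = 100 * theta_v / n
Step 2: S = 100 * 0.17 / 0.43
Step 3: S = 39.5%

39.5


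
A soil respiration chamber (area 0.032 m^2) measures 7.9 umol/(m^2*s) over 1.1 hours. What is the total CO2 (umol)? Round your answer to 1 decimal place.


Step 1: Convert time to seconds: 1.1 hr * 3600 = 3960.0 s
Step 2: Total = flux * area * time_s
Step 3: Total = 7.9 * 0.032 * 3960.0
Step 4: Total = 1001.1 umol

1001.1


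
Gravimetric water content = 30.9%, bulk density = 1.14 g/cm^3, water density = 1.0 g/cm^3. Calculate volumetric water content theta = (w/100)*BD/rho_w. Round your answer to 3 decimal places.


Step 1: theta = (w / 100) * BD / rho_w
Step 2: theta = (30.9 / 100) * 1.14 / 1.0
Step 3: theta = 0.309 * 1.14
Step 4: theta = 0.352

0.352


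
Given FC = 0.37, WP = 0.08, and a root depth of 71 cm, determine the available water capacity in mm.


Step 1: Available water = (FC - WP) * depth * 10
Step 2: AW = (0.37 - 0.08) * 71 * 10
Step 3: AW = 0.29 * 71 * 10
Step 4: AW = 205.9 mm

205.9


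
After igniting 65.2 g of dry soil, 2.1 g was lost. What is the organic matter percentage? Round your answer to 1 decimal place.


Step 1: OM% = 100 * LOI / sample mass
Step 2: OM = 100 * 2.1 / 65.2
Step 3: OM = 3.2%

3.2


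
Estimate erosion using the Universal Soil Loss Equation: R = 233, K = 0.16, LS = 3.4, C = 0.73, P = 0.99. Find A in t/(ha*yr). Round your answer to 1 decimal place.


Step 1: A = R * K * LS * C * P
Step 2: R * K = 233 * 0.16 = 37.28
Step 3: (R*K) * LS = 37.28 * 3.4 = 126.752
Step 4: * C * P = 126.752 * 0.73 * 0.99 = 91.6
Step 5: A = 91.6 t/(ha*yr)

91.6


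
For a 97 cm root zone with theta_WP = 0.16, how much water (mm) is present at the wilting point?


Step 1: Water (mm) = theta_WP * depth * 10
Step 2: Water = 0.16 * 97 * 10
Step 3: Water = 155.2 mm

155.2


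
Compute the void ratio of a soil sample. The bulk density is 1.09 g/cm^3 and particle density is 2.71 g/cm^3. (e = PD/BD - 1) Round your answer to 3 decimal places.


Step 1: e = PD / BD - 1
Step 2: e = 2.71 / 1.09 - 1
Step 3: e = 2.48624 - 1
Step 4: e = 1.486

1.486


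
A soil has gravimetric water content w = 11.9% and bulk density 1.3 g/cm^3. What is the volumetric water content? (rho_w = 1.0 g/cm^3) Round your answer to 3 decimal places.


Step 1: theta = (w / 100) * BD / rho_w
Step 2: theta = (11.9 / 100) * 1.3 / 1.0
Step 3: theta = 0.119 * 1.3
Step 4: theta = 0.155

0.155


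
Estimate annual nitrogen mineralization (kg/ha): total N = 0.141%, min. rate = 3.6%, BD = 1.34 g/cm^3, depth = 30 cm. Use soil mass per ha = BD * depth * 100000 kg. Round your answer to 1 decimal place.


Step 1: Soil mass per ha = BD * depth * 100000 = 1.34 * 30 * 100000 = 4020000 kg
Step 2: Total N pool = soil mass * N%/100 = 4020000 * 0.141/100 = 5668.2 kg/ha
Step 3: N mineralized = N pool * rate%/100 = 5668.2 * 3.6/100 = 204.1 kg/ha/yr

204.1


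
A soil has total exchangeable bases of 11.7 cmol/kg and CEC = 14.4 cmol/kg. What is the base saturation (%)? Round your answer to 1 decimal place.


Step 1: BS = 100 * (sum of bases) / CEC
Step 2: BS = 100 * 11.7 / 14.4
Step 3: BS = 81.3%

81.3


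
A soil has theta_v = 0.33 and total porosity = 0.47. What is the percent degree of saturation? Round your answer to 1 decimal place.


Step 1: S = 100 * theta_v / n
Step 2: S = 100 * 0.33 / 0.47
Step 3: S = 70.2%

70.2


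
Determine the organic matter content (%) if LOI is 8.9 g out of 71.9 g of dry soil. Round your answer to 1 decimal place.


Step 1: OM% = 100 * LOI / sample mass
Step 2: OM = 100 * 8.9 / 71.9
Step 3: OM = 12.4%

12.4


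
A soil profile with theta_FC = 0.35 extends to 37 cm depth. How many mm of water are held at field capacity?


Step 1: Water (mm) = theta_FC * depth (cm) * 10
Step 2: Water = 0.35 * 37 * 10
Step 3: Water = 129.5 mm

129.5


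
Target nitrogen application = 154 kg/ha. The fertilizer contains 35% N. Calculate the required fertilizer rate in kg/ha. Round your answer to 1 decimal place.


Step 1: Fertilizer rate = target N / (N content / 100)
Step 2: Rate = 154 / (35 / 100)
Step 3: Rate = 154 / 0.35
Step 4: Rate = 440.0 kg/ha

440.0


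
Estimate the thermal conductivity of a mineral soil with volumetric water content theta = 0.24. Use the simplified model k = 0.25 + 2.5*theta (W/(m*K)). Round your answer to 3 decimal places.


Step 1: k = 0.25 + 2.5 * theta
Step 2: k = 0.25 + 2.5 * 0.24
Step 3: k = 0.25 + 0.6
Step 4: k = 0.85 W/(m*K)

0.85


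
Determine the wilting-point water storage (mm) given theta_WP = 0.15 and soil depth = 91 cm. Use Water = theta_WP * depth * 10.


Step 1: Water (mm) = theta_WP * depth * 10
Step 2: Water = 0.15 * 91 * 10
Step 3: Water = 136.5 mm

136.5


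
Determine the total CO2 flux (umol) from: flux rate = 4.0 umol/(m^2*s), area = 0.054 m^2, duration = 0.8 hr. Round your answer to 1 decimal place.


Step 1: Convert time to seconds: 0.8 hr * 3600 = 2880.0 s
Step 2: Total = flux * area * time_s
Step 3: Total = 4.0 * 0.054 * 2880.0
Step 4: Total = 622.1 umol

622.1


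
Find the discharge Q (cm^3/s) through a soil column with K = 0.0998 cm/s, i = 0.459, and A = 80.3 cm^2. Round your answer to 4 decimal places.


Step 1: Apply Darcy's law: Q = K * i * A
Step 2: Q = 0.0998 * 0.459 * 80.3
Step 3: Q = 3.6784 cm^3/s

3.6784


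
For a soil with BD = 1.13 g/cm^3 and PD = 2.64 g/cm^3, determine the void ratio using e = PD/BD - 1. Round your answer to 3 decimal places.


Step 1: e = PD / BD - 1
Step 2: e = 2.64 / 1.13 - 1
Step 3: e = 2.33628 - 1
Step 4: e = 1.336

1.336


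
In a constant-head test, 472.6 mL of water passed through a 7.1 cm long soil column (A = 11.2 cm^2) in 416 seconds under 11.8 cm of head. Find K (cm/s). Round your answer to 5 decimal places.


Step 1: K = Q * L / (A * t * h)
Step 2: Numerator = 472.6 * 7.1 = 3355.46
Step 3: Denominator = 11.2 * 416 * 11.8 = 54978.56
Step 4: K = 3355.46 / 54978.56 = 0.06103 cm/s

0.06103


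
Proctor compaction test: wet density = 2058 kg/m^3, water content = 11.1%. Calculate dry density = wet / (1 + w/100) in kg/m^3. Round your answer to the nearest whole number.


Step 1: Dry density = wet density / (1 + w/100)
Step 2: Dry density = 2058 / (1 + 11.1/100)
Step 3: Dry density = 2058 / 1.111
Step 4: Dry density = 1852 kg/m^3

1852


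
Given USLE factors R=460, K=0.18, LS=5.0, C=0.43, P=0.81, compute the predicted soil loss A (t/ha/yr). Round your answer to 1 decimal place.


Step 1: A = R * K * LS * C * P
Step 2: R * K = 460 * 0.18 = 82.8
Step 3: (R*K) * LS = 82.8 * 5.0 = 414.0
Step 4: * C * P = 414.0 * 0.43 * 0.81 = 144.2
Step 5: A = 144.2 t/(ha*yr)

144.2


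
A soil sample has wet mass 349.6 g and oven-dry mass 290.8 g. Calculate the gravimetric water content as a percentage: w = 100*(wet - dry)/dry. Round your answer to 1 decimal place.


Step 1: Water mass = wet - dry = 349.6 - 290.8 = 58.8 g
Step 2: w = 100 * water mass / dry mass
Step 3: w = 100 * 58.8 / 290.8 = 20.2%

20.2


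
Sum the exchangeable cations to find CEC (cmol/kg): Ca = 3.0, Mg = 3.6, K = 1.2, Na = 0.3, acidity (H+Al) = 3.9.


Step 1: CEC = Ca + Mg + K + Na + (H+Al)
Step 2: CEC = 3.0 + 3.6 + 1.2 + 0.3 + 3.9
Step 3: CEC = 12.0 cmol/kg

12.0


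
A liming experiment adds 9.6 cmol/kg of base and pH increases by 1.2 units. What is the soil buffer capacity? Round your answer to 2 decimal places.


Step 1: BC = change in base / change in pH
Step 2: BC = 9.6 / 1.2
Step 3: BC = 8.0 cmol/(kg*pH unit)

8.0


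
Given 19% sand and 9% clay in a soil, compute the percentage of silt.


Step 1: sand + silt + clay = 100%
Step 2: silt = 100 - sand - clay
Step 3: silt = 100 - 19 - 9
Step 4: silt = 72%

72


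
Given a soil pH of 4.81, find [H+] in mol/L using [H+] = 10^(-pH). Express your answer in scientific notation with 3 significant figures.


Step 1: [H+] = 10^(-pH)
Step 2: [H+] = 10^(-4.81)
Step 3: [H+] = 1.55e-05 mol/L

1.55e-05


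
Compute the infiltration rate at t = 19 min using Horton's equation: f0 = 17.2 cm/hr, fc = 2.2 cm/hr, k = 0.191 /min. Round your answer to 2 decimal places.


Step 1: f = fc + (f0 - fc) * exp(-k * t)
Step 2: exp(-0.191 * 19) = 0.026543
Step 3: f = 2.2 + (17.2 - 2.2) * 0.026543
Step 4: f = 2.2 + 15.0 * 0.026543
Step 5: f = 2.6 cm/hr

2.6


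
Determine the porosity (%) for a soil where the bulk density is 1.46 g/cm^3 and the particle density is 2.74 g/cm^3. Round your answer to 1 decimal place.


Step 1: Formula: n = 100 * (1 - BD / PD)
Step 2: n = 100 * (1 - 1.46 / 2.74)
Step 3: n = 100 * (1 - 0.53285)
Step 4: n = 46.7%

46.7


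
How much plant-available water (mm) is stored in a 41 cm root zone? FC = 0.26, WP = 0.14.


Step 1: Available water = (FC - WP) * depth * 10
Step 2: AW = (0.26 - 0.14) * 41 * 10
Step 3: AW = 0.12 * 41 * 10
Step 4: AW = 49.2 mm

49.2


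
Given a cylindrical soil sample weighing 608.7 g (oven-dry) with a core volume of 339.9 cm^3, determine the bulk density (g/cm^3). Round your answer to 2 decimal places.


Step 1: Identify the formula: BD = dry mass / volume
Step 2: Substitute values: BD = 608.7 / 339.9
Step 3: BD = 1.79 g/cm^3

1.79


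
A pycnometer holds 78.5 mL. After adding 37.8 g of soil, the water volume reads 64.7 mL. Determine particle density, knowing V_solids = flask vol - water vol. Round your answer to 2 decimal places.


Step 1: Volume of solids = flask volume - water volume with soil
Step 2: V_solids = 78.5 - 64.7 = 13.8 mL
Step 3: Particle density = mass / V_solids = 37.8 / 13.8 = 2.74 g/cm^3

2.74


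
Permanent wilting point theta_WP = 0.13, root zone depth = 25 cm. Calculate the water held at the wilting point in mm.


Step 1: Water (mm) = theta_WP * depth * 10
Step 2: Water = 0.13 * 25 * 10
Step 3: Water = 32.5 mm

32.5


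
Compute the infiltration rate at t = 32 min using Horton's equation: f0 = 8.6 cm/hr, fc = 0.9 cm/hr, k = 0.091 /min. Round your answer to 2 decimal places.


Step 1: f = fc + (f0 - fc) * exp(-k * t)
Step 2: exp(-0.091 * 32) = 0.054367
Step 3: f = 0.9 + (8.6 - 0.9) * 0.054367
Step 4: f = 0.9 + 7.7 * 0.054367
Step 5: f = 1.32 cm/hr

1.32


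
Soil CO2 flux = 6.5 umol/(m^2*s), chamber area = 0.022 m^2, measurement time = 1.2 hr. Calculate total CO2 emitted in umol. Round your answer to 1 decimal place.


Step 1: Convert time to seconds: 1.2 hr * 3600 = 4320.0 s
Step 2: Total = flux * area * time_s
Step 3: Total = 6.5 * 0.022 * 4320.0
Step 4: Total = 617.8 umol

617.8


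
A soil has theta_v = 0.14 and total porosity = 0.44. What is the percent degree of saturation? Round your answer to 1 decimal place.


Step 1: S = 100 * theta_v / n
Step 2: S = 100 * 0.14 / 0.44
Step 3: S = 31.8%

31.8


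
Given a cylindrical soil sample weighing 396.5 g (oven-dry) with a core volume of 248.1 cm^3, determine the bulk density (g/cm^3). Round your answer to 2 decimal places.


Step 1: Identify the formula: BD = dry mass / volume
Step 2: Substitute values: BD = 396.5 / 248.1
Step 3: BD = 1.6 g/cm^3

1.6


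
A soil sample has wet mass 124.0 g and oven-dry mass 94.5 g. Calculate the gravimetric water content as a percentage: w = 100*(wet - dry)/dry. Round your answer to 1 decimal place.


Step 1: Water mass = wet - dry = 124.0 - 94.5 = 29.5 g
Step 2: w = 100 * water mass / dry mass
Step 3: w = 100 * 29.5 / 94.5 = 31.2%

31.2


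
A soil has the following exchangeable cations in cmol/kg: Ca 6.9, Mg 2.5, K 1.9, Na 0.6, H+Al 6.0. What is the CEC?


Step 1: CEC = Ca + Mg + K + Na + (H+Al)
Step 2: CEC = 6.9 + 2.5 + 1.9 + 0.6 + 6.0
Step 3: CEC = 17.9 cmol/kg

17.9


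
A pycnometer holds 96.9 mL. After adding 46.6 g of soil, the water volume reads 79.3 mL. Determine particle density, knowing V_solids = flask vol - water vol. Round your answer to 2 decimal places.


Step 1: Volume of solids = flask volume - water volume with soil
Step 2: V_solids = 96.9 - 79.3 = 17.6 mL
Step 3: Particle density = mass / V_solids = 46.6 / 17.6 = 2.65 g/cm^3

2.65


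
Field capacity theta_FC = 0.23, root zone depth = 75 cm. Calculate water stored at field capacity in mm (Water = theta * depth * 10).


Step 1: Water (mm) = theta_FC * depth (cm) * 10
Step 2: Water = 0.23 * 75 * 10
Step 3: Water = 172.5 mm

172.5


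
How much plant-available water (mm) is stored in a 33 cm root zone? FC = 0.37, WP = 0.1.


Step 1: Available water = (FC - WP) * depth * 10
Step 2: AW = (0.37 - 0.1) * 33 * 10
Step 3: AW = 0.27 * 33 * 10
Step 4: AW = 89.1 mm

89.1


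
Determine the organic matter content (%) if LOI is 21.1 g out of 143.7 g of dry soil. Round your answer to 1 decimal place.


Step 1: OM% = 100 * LOI / sample mass
Step 2: OM = 100 * 21.1 / 143.7
Step 3: OM = 14.7%

14.7


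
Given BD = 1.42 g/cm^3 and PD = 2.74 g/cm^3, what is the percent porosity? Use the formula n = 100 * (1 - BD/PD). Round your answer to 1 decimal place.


Step 1: Formula: n = 100 * (1 - BD / PD)
Step 2: n = 100 * (1 - 1.42 / 2.74)
Step 3: n = 100 * (1 - 0.51825)
Step 4: n = 48.2%

48.2


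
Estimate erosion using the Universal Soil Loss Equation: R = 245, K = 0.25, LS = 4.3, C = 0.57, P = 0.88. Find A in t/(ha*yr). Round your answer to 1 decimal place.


Step 1: A = R * K * LS * C * P
Step 2: R * K = 245 * 0.25 = 61.25
Step 3: (R*K) * LS = 61.25 * 4.3 = 263.375
Step 4: * C * P = 263.375 * 0.57 * 0.88 = 132.1
Step 5: A = 132.1 t/(ha*yr)

132.1


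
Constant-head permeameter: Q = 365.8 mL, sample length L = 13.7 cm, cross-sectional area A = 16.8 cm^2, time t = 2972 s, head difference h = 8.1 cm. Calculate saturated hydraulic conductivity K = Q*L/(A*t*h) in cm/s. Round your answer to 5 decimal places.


Step 1: K = Q * L / (A * t * h)
Step 2: Numerator = 365.8 * 13.7 = 5011.46
Step 3: Denominator = 16.8 * 2972 * 8.1 = 404429.76
Step 4: K = 5011.46 / 404429.76 = 0.01239 cm/s

0.01239


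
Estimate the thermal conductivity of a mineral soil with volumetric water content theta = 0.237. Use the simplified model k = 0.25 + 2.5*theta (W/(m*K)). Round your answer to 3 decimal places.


Step 1: k = 0.25 + 2.5 * theta
Step 2: k = 0.25 + 2.5 * 0.237
Step 3: k = 0.25 + 0.593
Step 4: k = 0.843 W/(m*K)

0.843


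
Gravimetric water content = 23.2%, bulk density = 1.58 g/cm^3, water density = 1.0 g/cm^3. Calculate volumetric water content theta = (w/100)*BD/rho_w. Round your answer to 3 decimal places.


Step 1: theta = (w / 100) * BD / rho_w
Step 2: theta = (23.2 / 100) * 1.58 / 1.0
Step 3: theta = 0.232 * 1.58
Step 4: theta = 0.367

0.367


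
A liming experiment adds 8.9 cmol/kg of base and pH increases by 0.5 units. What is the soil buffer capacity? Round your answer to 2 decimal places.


Step 1: BC = change in base / change in pH
Step 2: BC = 8.9 / 0.5
Step 3: BC = 17.8 cmol/(kg*pH unit)

17.8


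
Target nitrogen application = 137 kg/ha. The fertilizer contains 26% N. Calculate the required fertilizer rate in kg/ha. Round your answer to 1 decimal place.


Step 1: Fertilizer rate = target N / (N content / 100)
Step 2: Rate = 137 / (26 / 100)
Step 3: Rate = 137 / 0.26
Step 4: Rate = 526.9 kg/ha

526.9


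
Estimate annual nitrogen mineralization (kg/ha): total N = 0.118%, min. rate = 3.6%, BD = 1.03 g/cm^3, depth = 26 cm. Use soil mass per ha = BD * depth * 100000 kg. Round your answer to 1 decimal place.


Step 1: Soil mass per ha = BD * depth * 100000 = 1.03 * 26 * 100000 = 2678000 kg
Step 2: Total N pool = soil mass * N%/100 = 2678000 * 0.118/100 = 3160.04 kg/ha
Step 3: N mineralized = N pool * rate%/100 = 3160.04 * 3.6/100 = 113.8 kg/ha/yr

113.8


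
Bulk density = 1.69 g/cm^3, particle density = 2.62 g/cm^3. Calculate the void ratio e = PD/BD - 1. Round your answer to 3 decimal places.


Step 1: e = PD / BD - 1
Step 2: e = 2.62 / 1.69 - 1
Step 3: e = 1.5503 - 1
Step 4: e = 0.55

0.55


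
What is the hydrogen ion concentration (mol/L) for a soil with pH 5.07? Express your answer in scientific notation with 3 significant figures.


Step 1: [H+] = 10^(-pH)
Step 2: [H+] = 10^(-5.07)
Step 3: [H+] = 8.51e-06 mol/L

8.51e-06


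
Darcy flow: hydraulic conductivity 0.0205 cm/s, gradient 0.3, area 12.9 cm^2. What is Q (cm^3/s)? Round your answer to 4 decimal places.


Step 1: Apply Darcy's law: Q = K * i * A
Step 2: Q = 0.0205 * 0.3 * 12.9
Step 3: Q = 0.0793 cm^3/s

0.0793


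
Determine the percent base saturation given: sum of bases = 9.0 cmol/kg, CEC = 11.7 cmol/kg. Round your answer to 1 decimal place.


Step 1: BS = 100 * (sum of bases) / CEC
Step 2: BS = 100 * 9.0 / 11.7
Step 3: BS = 76.9%

76.9


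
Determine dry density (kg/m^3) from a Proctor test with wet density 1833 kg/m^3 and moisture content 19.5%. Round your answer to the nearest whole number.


Step 1: Dry density = wet density / (1 + w/100)
Step 2: Dry density = 1833 / (1 + 19.5/100)
Step 3: Dry density = 1833 / 1.195
Step 4: Dry density = 1534 kg/m^3

1534


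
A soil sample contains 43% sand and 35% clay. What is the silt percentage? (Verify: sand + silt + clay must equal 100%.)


Step 1: sand + silt + clay = 100%
Step 2: silt = 100 - sand - clay
Step 3: silt = 100 - 43 - 35
Step 4: silt = 22%

22


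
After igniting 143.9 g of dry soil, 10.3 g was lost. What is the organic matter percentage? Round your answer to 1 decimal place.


Step 1: OM% = 100 * LOI / sample mass
Step 2: OM = 100 * 10.3 / 143.9
Step 3: OM = 7.2%

7.2


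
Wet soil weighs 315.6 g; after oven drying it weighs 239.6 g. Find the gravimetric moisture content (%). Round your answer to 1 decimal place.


Step 1: Water mass = wet - dry = 315.6 - 239.6 = 76.0 g
Step 2: w = 100 * water mass / dry mass
Step 3: w = 100 * 76.0 / 239.6 = 31.7%

31.7


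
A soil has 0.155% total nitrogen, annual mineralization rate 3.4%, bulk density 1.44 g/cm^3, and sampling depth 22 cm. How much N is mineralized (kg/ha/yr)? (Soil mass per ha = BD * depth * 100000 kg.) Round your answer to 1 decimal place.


Step 1: Soil mass per ha = BD * depth * 100000 = 1.44 * 22 * 100000 = 3168000 kg
Step 2: Total N pool = soil mass * N%/100 = 3168000 * 0.155/100 = 4910.4 kg/ha
Step 3: N mineralized = N pool * rate%/100 = 4910.4 * 3.4/100 = 167.0 kg/ha/yr

167.0


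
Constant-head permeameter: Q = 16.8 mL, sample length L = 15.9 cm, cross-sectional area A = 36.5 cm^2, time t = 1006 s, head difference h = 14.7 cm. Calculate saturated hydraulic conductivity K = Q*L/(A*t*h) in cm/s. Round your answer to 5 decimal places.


Step 1: K = Q * L / (A * t * h)
Step 2: Numerator = 16.8 * 15.9 = 267.12
Step 3: Denominator = 36.5 * 1006 * 14.7 = 539769.3
Step 4: K = 267.12 / 539769.3 = 0.00049 cm/s

0.00049


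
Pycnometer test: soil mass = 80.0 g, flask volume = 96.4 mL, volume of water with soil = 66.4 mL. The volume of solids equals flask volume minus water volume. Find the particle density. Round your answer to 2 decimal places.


Step 1: Volume of solids = flask volume - water volume with soil
Step 2: V_solids = 96.4 - 66.4 = 30.0 mL
Step 3: Particle density = mass / V_solids = 80.0 / 30.0 = 2.67 g/cm^3

2.67


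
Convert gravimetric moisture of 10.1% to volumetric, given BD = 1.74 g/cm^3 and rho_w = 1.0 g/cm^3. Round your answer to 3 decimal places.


Step 1: theta = (w / 100) * BD / rho_w
Step 2: theta = (10.1 / 100) * 1.74 / 1.0
Step 3: theta = 0.101 * 1.74
Step 4: theta = 0.176

0.176


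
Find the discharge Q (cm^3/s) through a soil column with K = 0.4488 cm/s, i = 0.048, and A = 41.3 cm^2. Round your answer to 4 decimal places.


Step 1: Apply Darcy's law: Q = K * i * A
Step 2: Q = 0.4488 * 0.048 * 41.3
Step 3: Q = 0.8897 cm^3/s

0.8897


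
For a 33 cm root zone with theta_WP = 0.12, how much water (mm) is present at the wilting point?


Step 1: Water (mm) = theta_WP * depth * 10
Step 2: Water = 0.12 * 33 * 10
Step 3: Water = 39.6 mm

39.6
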